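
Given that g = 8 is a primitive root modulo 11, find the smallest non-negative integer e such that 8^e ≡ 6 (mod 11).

Successive powers of 8 modulo 11:
  8^0=1  8^1=8  8^2=9  8^3=6
So 8^3 ≡ 6 (mod 11), giving e = 3.

3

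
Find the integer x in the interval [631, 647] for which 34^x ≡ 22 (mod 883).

636

Compute 34^631 mod 883 = 197, then multiply by 34 repeatedly:
  34^631=197  34^632=517  34^633=801  34^634=744  34^635=572
  34^636=22
Found 22 at exponent 636.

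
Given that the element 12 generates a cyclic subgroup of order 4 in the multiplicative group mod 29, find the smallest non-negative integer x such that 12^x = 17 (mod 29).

Successive powers of 12 modulo 29:
  12^0=1  12^1=12  12^2=28  12^3=17
So 12^3 ≡ 17 (mod 29), giving x = 3.

3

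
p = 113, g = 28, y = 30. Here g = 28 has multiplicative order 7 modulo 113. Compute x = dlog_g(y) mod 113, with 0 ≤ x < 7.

3

Successive powers of 28 modulo 113:
  28^0=1  28^1=28  28^2=106  28^3=30
So 28^3 ≡ 30 (mod 113), giving x = 3.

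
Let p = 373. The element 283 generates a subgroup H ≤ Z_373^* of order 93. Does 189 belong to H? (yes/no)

189 ∈ ⟨283⟩ iff 189^93 ≡ 1 (mod 373), since |⟨283⟩| = 93.
189^93 mod 373 = 1.
Since 1 = 1, 189 lies in the subgroup.

yes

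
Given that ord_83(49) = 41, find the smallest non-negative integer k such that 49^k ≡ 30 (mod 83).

37

Baby-step giant-step with m = ceil(sqrt(41)) = 7.
Baby table (49^j mod 83 for j=0..6):
  0:1  1:49  2:77  3:38  4:36  5:21  6:33
Giant step factor: 49^(-7) ≡ 27 (mod 83).
Scan 30·27^i mod 83 for i = 0, 1, …:
  i=0: 30   i=1: 63   i=2: 41   i=3: 28
  i=4: 9   i=5: 77
Match at i=5, j=2: k = 5·7 + 2 = 37.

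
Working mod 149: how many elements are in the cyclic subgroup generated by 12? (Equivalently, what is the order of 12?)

The order of 12 must divide p − 1 = 148 = 2^2 · 37.
Divisors: 1, 2, 4, 37, 74, 148.
Check each in increasing order: 12^1 ≡ 12;  12^2 ≡ 144;  12^4 ≡ 25;  12^37 ≡ 105;  12^74 ≡ 148;  12^148 ≡ 1.
Smallest exponent giving 1 is 148.

148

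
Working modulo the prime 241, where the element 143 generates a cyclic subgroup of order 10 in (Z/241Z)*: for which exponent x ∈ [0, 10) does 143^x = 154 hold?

3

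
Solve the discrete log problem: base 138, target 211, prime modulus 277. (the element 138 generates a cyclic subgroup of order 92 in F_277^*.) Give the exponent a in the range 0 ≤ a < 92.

8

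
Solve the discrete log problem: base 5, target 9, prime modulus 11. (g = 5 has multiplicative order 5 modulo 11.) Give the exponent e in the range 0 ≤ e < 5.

4

Successive powers of 5 modulo 11:
  5^0=1  5^1=5  5^2=3  5^3=4  5^4=9
So 5^4 ≡ 9 (mod 11), giving e = 4.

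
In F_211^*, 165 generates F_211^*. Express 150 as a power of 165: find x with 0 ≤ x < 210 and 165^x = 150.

Baby-step giant-step with m = ceil(sqrt(210)) = 15.
Baby table (165^j mod 211 for j=0..14):
  0:1  1:165  2:6  3:146  4:36  5:32  6:5  7:192
  8:30  9:97  10:180  11:160  12:25  13:116  14:150
Giant step factor: 165^(-15) ≡ 67 (mod 211).
Scan 150·67^i mod 211 for i = 0, 1, …:
  i=0: 150
Match at i=0, j=14: x = 0·15 + 14 = 14.

14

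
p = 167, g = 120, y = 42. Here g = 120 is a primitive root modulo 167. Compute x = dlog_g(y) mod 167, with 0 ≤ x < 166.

Baby-step giant-step with m = ceil(sqrt(166)) = 13.
Baby table (120^j mod 167 for j=0..12):
  0:1  1:120  2:38  3:51  4:108  5:101  6:96  7:164
  8:141  9:53  10:14  11:10  12:31
Giant step factor: 120^(-13) ≡ 69 (mod 167).
Scan 42·69^i mod 167 for i = 0, 1, …:
  i=0: 42   i=1: 59   i=2: 63   i=3: 5
  i=4: 11   i=5: 91   i=6: 100   i=7: 53
Match at i=7, j=9: x = 7·13 + 9 = 100.

100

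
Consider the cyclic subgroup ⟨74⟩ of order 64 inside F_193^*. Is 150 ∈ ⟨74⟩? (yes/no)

150 ∈ ⟨74⟩ iff 150^64 ≡ 1 (mod 193), since |⟨74⟩| = 64.
150^64 mod 193 = 1.
Since 1 = 1, 150 lies in the subgroup.

yes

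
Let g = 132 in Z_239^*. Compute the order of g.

17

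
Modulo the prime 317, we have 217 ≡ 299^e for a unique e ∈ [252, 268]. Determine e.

Compute 299^252 mod 317 = 280, then multiply by 299 repeatedly:
  299^252=280  299^253=32  299^254=58  299^255=224  299^256=89
  299^257=300  299^258=306  299^259=198  299^260=240  299^261=118
  299^262=95  299^263=192  299^264=31  299^265=76  299^266=217
Found 217 at exponent 266.

266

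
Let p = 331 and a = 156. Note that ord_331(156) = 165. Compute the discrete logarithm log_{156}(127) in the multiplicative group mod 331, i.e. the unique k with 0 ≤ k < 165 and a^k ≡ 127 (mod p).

124

Baby-step giant-step with m = ceil(sqrt(165)) = 13.
Baby table (156^j mod 331 for j=0..12):
  0:1  1:156  2:173  3:177  4:139  5:169  6:215  7:109
  8:123  9:321  10:95  11:256  12:216
Giant step factor: 156^(-13) ≡ 5 (mod 331).
Scan 127·5^i mod 331 for i = 0, 1, …:
  i=0: 127   i=1: 304   i=2: 196   i=3: 318
  i=4: 266   i=5: 6   i=6: 30   i=7: 150
  i=8: 88   i=9: 109
Match at i=9, j=7: k = 9·13 + 7 = 124.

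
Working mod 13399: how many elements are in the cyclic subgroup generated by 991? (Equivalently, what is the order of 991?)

6699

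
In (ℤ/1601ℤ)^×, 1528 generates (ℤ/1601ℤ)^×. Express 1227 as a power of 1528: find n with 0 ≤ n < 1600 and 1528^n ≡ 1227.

Baby-step giant-step with m = ceil(sqrt(1600)) = 40.
Baby table (1528^j mod 1601 for j=0..39):
  0:1  1:1528  2:526  3:26  4:1304  5:868  6:676  7:283
  8:154  9:1566  10:954  11:802  12:691  13:789  14:39  15:355
  16:1302  17:1014  18:1225  19:231  20:748  21:1431  22:1203  23:236
  24:383  25:859  26:1333  27:352  28:1521  29:1037  30:1147  31:1122
  32:1346  33:1004  34:354  35:1375  36:488  37:1199  38:528  39:1481
Giant step factor: 1528^(-40) ≡ 475 (mod 1601).
Scan 1227·475^i mod 1601 for i = 0, 1, …:
  i=0: 1227   i=1: 61   i=2: 157   i=3: 929
  i=4: 1000   i=5: 1104   i=6: 873   i=7: 16
  i=8: 1196   i=9: 1346
Match at i=9, j=32: n = 9·40 + 32 = 392.

392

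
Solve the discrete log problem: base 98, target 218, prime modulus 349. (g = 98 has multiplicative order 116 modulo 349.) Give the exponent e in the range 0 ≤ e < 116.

9

Successive powers of 98 modulo 349:
  98^0=1  98^1=98  98^2=181  98^3=288  98^4=304  98^5=127
  98^6=231  98^7=302  98^8=280  98^9=218
So 98^9 ≡ 218 (mod 349), giving e = 9.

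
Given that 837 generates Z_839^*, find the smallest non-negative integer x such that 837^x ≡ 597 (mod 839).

Baby-step giant-step with m = ceil(sqrt(838)) = 29.
Baby table (837^j mod 839 for j=0..28):
  0:1  1:837  2:4  3:831  4:16  5:807  6:64  7:711
  8:256  9:327  10:185  11:469  12:740  13:198  14:443  15:792
  16:94  17:651  18:376  19:87  20:665  21:348  22:143  23:553
  24:572  25:534  26:610  27:458  28:762
Giant step factor: 837^(-29) ≡ 158 (mod 839).
Scan 597·158^i mod 839 for i = 0, 1, …:
  i=0: 597   i=1: 358   i=2: 351   i=3: 84
  i=4: 687   i=5: 315   i=6: 269   i=7: 552
  i=8: 799   i=9: 392     …   i=26: 627
  i=27: 64
Match at i=27, j=6: x = 27·29 + 6 = 789.

789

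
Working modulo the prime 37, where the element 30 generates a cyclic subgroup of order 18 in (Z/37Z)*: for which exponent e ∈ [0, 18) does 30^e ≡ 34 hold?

16

Successive powers of 30 modulo 37:
  30^0=1  30^1=30  30^2=12  30^3=27  30^4=33  30^5=28
  30^6=26  30^7=3  30^8=16  30^9=36  30^10=7  30^11=25
  30^12=10  30^13=4  30^14=9  30^15=11  30^16=34
So 30^16 ≡ 34 (mod 37), giving e = 16.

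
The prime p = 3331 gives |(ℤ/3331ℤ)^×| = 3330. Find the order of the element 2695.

74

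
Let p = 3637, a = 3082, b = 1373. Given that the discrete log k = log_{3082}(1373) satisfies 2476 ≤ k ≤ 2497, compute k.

2476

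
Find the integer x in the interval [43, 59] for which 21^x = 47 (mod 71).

47

Compute 21^43 mod 71 = 69, then multiply by 21 repeatedly:
  21^43=69  21^44=29  21^45=41  21^46=9  21^47=47
Found 47 at exponent 47.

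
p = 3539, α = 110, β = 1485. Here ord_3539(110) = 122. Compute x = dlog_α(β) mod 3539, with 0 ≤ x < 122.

70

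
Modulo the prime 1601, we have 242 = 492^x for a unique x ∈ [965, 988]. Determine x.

Compute 492^965 mod 1601 = 406, then multiply by 492 repeatedly:
  492^965=406  492^966=1228  492^967=599  492^968=124  492^969=170
  492^970=388  492^971=377  492^972=1369  492^973=1128  492^974=1030
  492^975=844  492^976=589  492^977=7  492^978=242
Found 242 at exponent 978.

978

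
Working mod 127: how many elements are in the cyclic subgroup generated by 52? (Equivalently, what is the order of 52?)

9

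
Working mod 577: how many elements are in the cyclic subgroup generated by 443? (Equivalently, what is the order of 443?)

576

The order of 443 must divide p − 1 = 576 = 2^6 · 3^2.
Divisors: 1, 2, 3, 4, 6, 8, 9, 12, 16, 18, 24, 32, 36, 48, 64, 72, 96, 144, 192, 288, 576.
Check each in increasing order: 443^1 ≡ 443;  443^2 ≡ 69;  443^3 ≡ 563;  443^4 ≡ 145;  443^6 ≡ 196;  443^8 ≡ 253;  443^9 ≡ 141;  443^12 ≡ 334;  443^16 ≡ 539;  443^18 ≡ 263;  443^24 ≡ 195;  443^32 ≡ 290;  443^36 ≡ 506;  443^48 ≡ 520;  443^64 ≡ 435;  443^72 ≡ 425;  443^96 ≡ 364;  443^144 ≡ 24;  443^192 ≡ 363;  443^288 ≡ 576;  443^576 ≡ 1.
Smallest exponent giving 1 is 576.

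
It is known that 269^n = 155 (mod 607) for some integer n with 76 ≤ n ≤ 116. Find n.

108

Compute 269^76 mod 607 = 126, then multiply by 269 repeatedly:
  269^76=126  269^77=509  269^78=346  269^79=203  269^80=584
  269^81=490  269^82=91  269^83=199  269^84=115  269^85=585
  269^86=152  269^87=219  269^88=32  269^89=110  269^90=454
  269^91=119  269^92=447  269^93=57  269^94=158  269^95=12
  269^96=193  269^97=322  269^98=424  269^99=547  269^100=249
  269^101=211  269^102=308  269^103=300  269^104=576  269^105=159
  269^106=281  269^107=321  269^108=155
Found 155 at exponent 108.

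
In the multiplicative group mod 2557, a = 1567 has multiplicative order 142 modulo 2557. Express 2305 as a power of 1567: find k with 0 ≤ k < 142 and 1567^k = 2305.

35

Baby-step giant-step with m = ceil(sqrt(142)) = 12.
Baby table (1567^j mod 2557 for j=0..11):
  0:1  1:1567  2:769  3:676  4:694  5:773  6:1830  7:1213
  8:920  9:2049  10:1748  11:569
Giant step factor: 1567^(-12) ≡ 176 (mod 2557).
Scan 2305·176^i mod 2557 for i = 0, 1, …:
  i=0: 2305   i=1: 1674   i=2: 569
Match at i=2, j=11: k = 2·12 + 11 = 35.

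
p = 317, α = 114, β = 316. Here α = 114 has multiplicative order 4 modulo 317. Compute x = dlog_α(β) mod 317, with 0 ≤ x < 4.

Successive powers of 114 modulo 317:
  114^0=1  114^1=114  114^2=316
So 114^2 ≡ 316 (mod 317), giving x = 2.

2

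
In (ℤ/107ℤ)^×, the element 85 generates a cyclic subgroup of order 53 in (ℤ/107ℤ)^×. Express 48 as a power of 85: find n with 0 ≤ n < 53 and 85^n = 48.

47

Baby-step giant-step with m = ceil(sqrt(53)) = 8.
Baby table (85^j mod 107 for j=0..7):
  0:1  1:85  2:56  3:52  4:33  5:23  6:29  7:4
Giant step factor: 85^(-8) ≡ 62 (mod 107).
Scan 48·62^i mod 107 for i = 0, 1, …:
  i=0: 48   i=1: 87   i=2: 44   i=3: 53
  i=4: 76   i=5: 4
Match at i=5, j=7: n = 5·8 + 7 = 47.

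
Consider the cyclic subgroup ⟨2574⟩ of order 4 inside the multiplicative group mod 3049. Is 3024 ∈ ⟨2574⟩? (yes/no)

3024 ∈ ⟨2574⟩ iff 3024^4 ≡ 1 (mod 3049), since |⟨2574⟩| = 4.
3024^4 mod 3049 = 353.
Since 353 ≠ 1, 3024 does not lie in the subgroup.

no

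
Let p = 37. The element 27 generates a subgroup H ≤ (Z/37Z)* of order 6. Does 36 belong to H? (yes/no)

⟨27⟩ has order 6; its elements mod 37 are {1, 10, 11, 26, 27, 36}.
36 is in this set.

yes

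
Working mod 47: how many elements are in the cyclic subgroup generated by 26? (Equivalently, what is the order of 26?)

The order of 26 must divide p − 1 = 46 = 2 · 23.
Divisors: 1, 2, 23, 46.
Check each in increasing order: 26^1 ≡ 26;  26^2 ≡ 18;  26^23 ≡ 46;  26^46 ≡ 1.
Smallest exponent giving 1 is 46.

46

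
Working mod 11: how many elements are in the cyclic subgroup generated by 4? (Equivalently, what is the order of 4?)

The order of 4 must divide p − 1 = 10 = 2 · 5.
Divisors: 1, 2, 5, 10.
Check each in increasing order: 4^1 ≡ 4;  4^2 ≡ 5;  4^5 ≡ 1.
Smallest exponent giving 1 is 5.

5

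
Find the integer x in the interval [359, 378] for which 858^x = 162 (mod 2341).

Compute 858^359 mod 2341 = 674, then multiply by 858 repeatedly:
  858^359=674  858^360=65  858^361=1927  858^362=620  858^363=553
  858^364=1592  858^365=1133  858^366=599  858^367=1263  858^368=2112
  858^369=162
Found 162 at exponent 369.

369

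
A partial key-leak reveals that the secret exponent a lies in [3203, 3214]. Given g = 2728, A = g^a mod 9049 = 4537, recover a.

Compute 2728^3203 mod 9049 = 627, then multiply by 2728 repeatedly:
  2728^3203=627  2728^3204=195  2728^3205=7118  2728^3206=7799  2728^3207=1473
  2728^3208=588  2728^3209=2391  2728^3210=7368  2728^3211=2075  2728^3212=4975
  2728^3213=7349  2728^3214=4537
Found 4537 at exponent 3214.

3214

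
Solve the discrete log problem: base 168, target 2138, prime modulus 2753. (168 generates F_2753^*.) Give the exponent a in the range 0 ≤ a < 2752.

Baby-step giant-step with m = ceil(sqrt(2752)) = 53.
Baby table (168^j mod 2753 for j=0..52):
  0:1  1:168  2:694  3:966  4:2614  5:1425  6:2642  7:623
  8:50  9:141  10:1664  11:1499  12:1309  13:2425  14:2709  15:867
  16:2500  17:1544  18:610  19:619  20:2131  21:118  22:553  23:2055
  24:1115  25:116  26:217  27:667  28:1936  29:394  30:120  31:889
  32:690  33:294  34:2591  35:314  36:445  37:429  38:494  39:402
  40:1464  41:935  42:159  43:1935  44:226  45:2179  46:2676  47:829
  48:1622  49:2702  50:2444  51:395  52:288
Giant step factor: 168^(-53) ≡ 40 (mod 2753).
Scan 2138·40^i mod 2753 for i = 0, 1, …:
  i=0: 2138   i=1: 177   i=2: 1574   i=3: 2394
  i=4: 2158   i=5: 977   i=6: 538   i=7: 2249
  i=8: 1864   i=9: 229     …   i=33: 1524
  i=34: 394
Match at i=34, j=29: a = 34·53 + 29 = 1831.

1831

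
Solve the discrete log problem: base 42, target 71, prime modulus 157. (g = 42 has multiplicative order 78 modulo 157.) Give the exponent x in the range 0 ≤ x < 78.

38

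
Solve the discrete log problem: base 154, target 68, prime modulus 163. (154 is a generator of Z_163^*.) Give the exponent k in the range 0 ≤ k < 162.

125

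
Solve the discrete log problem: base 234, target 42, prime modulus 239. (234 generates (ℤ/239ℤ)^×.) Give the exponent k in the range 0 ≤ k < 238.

45

Baby-step giant-step with m = ceil(sqrt(238)) = 16.
Baby table (234^j mod 239 for j=0..15):
  0:1  1:234  2:25  3:114  4:147  5:221  6:90  7:28
  8:99  9:222  10:85  11:53  12:213  13:130  14:67  15:143
Giant step factor: 234^(-16) ≡ 120 (mod 239).
Scan 42·120^i mod 239 for i = 0, 1, …:
  i=0: 42   i=1: 21   i=2: 130
Match at i=2, j=13: k = 2·16 + 13 = 45.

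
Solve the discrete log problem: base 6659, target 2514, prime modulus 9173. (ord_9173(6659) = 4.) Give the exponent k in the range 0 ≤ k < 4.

3

Successive powers of 6659 modulo 9173:
  6659^0=1  6659^1=6659  6659^2=9172  6659^3=2514
So 6659^3 ≡ 2514 (mod 9173), giving k = 3.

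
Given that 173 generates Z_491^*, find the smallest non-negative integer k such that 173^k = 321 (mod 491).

Baby-step giant-step with m = ceil(sqrt(490)) = 23.
Baby table (173^j mod 491 for j=0..22):
  0:1  1:173  2:469  3:122  4:484  5:262  6:154  7:128
  8:49  9:130  10:395  11:86  12:148  13:72  14:181  15:380
  16:437  17:478  18:206  19:286  20:378  21:91  22:31
Giant step factor: 173^(-23) ≡ 323 (mod 491).
Scan 321·323^i mod 491 for i = 0, 1, …:
  i=0: 321   i=1: 82   i=2: 463   i=3: 285
  i=4: 238   i=5: 278   i=6: 432   i=7: 92
  i=8: 256   i=9: 200     …   i=13: 211
  i=14: 395
Match at i=14, j=10: k = 14·23 + 10 = 332.

332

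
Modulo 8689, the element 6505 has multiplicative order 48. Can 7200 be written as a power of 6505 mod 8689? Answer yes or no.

no

7200 ∈ ⟨6505⟩ iff 7200^48 ≡ 1 (mod 8689), since |⟨6505⟩| = 48.
7200^48 mod 8689 = 8119.
Since 8119 ≠ 1, 7200 does not lie in the subgroup.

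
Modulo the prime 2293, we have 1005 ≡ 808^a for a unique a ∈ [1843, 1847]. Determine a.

1845

Compute 808^1843 mod 2293 = 349, then multiply by 808 repeatedly:
  808^1843=349  808^1844=2246  808^1845=1005
Found 1005 at exponent 1845.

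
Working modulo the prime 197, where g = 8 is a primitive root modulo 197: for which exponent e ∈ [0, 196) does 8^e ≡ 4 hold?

Baby-step giant-step with m = ceil(sqrt(196)) = 14.
Baby table (8^j mod 197 for j=0..13):
  0:1  1:8  2:64  3:118  4:156  5:66  6:134  7:87
  8:105  9:52  10:22  11:176  12:29  13:35
Giant step factor: 8^(-14) ≡ 19 (mod 197).
Scan 4·19^i mod 197 for i = 0, 1, …:
  i=0: 4   i=1: 76   i=2: 65   i=3: 53
  i=4: 22
Match at i=4, j=10: e = 4·14 + 10 = 66.

66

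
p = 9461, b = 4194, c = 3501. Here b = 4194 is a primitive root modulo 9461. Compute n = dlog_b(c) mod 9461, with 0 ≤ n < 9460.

1236

Baby-step giant-step with m = ceil(sqrt(9460)) = 98.
Baby table (4194^j mod 9461 for j=0..97):
  0:1  1:4194  2:1637  3:6353  4:2306  5:2222  6:9444  7:4390
  8:554  9:5531  10:8103  11:70  12:289  13:1058  14:43  15:583
  16:4164  17:8271  18:4548  19:936  20:8730  21:9011  22:4900  23:1308
  24:7833  25:3010  26:2966  27:7650  28:1849  29:6147  30:8754  31:5596
  32:6344  33:2404  34:6411  35:9033  36:2558  37:8939  38:5684  39:6437
  40:4545  41:7276  42:3819  43:8874  44:7443  45:4103  46:7884  47:8762
  48:1304  49:518  50:5923  51:5937  52:7887  53:2422  54:6215  55:655
  56:3380  57:3142  58:7836  59:6131  60:7877  61:7787  62:8767  63:3352
  64:8703  65:9305  66:8006  67:75  68:2337  69:9243  70:3425  71:2652
  72:5813  73:8186  74:7576  75:3706  76:8002  77:2221  78:5250  79:2753
  80:3662  81:3225  82:5881  83:87  84:5360  85:504  86:3973  87:1941
  88:4094  89:7982  90:3490  91:893  92:8147  93:4847  94:6090  95:6221
  96:6897  97:3741
Giant step factor: 4194^(-98) ≡ 2224 (mod 9461).
Scan 3501·2224^i mod 9461 for i = 0, 1, …:
  i=0: 3501   i=1: 9282   i=2: 8727   i=3: 4337
  i=4: 4729   i=5: 6125   i=6: 7621   i=7: 4453
  i=8: 7266   i=9: 196   i=10: 698   i=11: 748
  i=12: 7877
Match at i=12, j=60: n = 12·98 + 60 = 1236.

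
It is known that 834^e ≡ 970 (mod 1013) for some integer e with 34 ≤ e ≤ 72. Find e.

48

Compute 834^34 mod 1013 = 350, then multiply by 834 repeatedly:
  834^34=350  834^35=156  834^36=440  834^37=254  834^38=119
  834^39=985  834^40=960  834^41=370  834^42=628  834^43=31
  834^44=529  834^45=531  834^46=173  834^47=436  834^48=970
Found 970 at exponent 48.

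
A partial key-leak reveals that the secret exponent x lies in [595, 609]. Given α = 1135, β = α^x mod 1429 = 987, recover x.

Compute 1135^595 mod 1429 = 128, then multiply by 1135 repeatedly:
  1135^595=128  1135^596=951  1135^597=490  1135^598=269  1135^599=938
  1135^600=25  1135^601=1224  1135^602=252  1135^603=220  1135^604=1054
  1135^605=217  1135^606=507  1135^607=987
Found 987 at exponent 607.

607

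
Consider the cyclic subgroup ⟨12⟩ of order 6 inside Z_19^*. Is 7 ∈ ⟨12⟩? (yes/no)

yes

7 ∈ ⟨12⟩ iff 7^6 ≡ 1 (mod 19), since |⟨12⟩| = 6.
7^6 mod 19 = 1.
Since 1 = 1, 7 lies in the subgroup.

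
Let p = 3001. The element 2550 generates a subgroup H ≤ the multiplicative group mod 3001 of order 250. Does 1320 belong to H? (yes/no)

yes

1320 ∈ ⟨2550⟩ iff 1320^250 ≡ 1 (mod 3001), since |⟨2550⟩| = 250.
1320^250 mod 3001 = 1.
Since 1 = 1, 1320 lies in the subgroup.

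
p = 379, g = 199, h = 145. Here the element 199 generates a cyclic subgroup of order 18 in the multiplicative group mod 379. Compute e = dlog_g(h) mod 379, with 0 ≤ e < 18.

5

Successive powers of 199 modulo 379:
  199^0=1  199^1=199  199^2=185  199^3=52  199^4=115  199^5=145
So 199^5 ≡ 145 (mod 379), giving e = 5.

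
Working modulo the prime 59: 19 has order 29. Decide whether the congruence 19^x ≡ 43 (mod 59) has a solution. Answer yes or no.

no

43 ∈ ⟨19⟩ iff 43^29 ≡ 1 (mod 59), since |⟨19⟩| = 29.
43^29 mod 59 = 58.
Since 58 ≠ 1, 43 does not lie in the subgroup.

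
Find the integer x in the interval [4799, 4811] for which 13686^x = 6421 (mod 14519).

4802

Compute 13686^4799 mod 14519 = 140, then multiply by 13686 repeatedly:
  13686^4799=140  13686^4800=14051  13686^4801=12350  13686^4802=6421
Found 6421 at exponent 4802.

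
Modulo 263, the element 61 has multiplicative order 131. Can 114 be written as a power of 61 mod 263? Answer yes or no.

no

114 ∈ ⟨61⟩ iff 114^131 ≡ 1 (mod 263), since |⟨61⟩| = 131.
114^131 mod 263 = 262.
Since 262 ≠ 1, 114 does not lie in the subgroup.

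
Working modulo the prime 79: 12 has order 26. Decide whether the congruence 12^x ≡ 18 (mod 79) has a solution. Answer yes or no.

yes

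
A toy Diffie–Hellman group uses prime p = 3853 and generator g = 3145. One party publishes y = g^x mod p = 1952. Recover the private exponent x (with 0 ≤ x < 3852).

1514

Baby-step giant-step with m = ceil(sqrt(3852)) = 63.
Baby table (3145^j mod 3853 for j=0..62):
  0:1  1:3145  2:374  3:1065  4:1168  5:1451  6:1443  7:3254
  8:262  9:3301  10:1663  11:1614  12:1629  13:2568  14:472  15:1035
  16:3143  17:1790  18:317  19:2891  20:2968  21:2394  22:368  23:1460
  24:2777  25:2767  26:2141  27:2254  28:3163  29:3042  30:91  31:1073
  32:3210  33:590  34:2257  35:1039  36:311  37:3286  38:724  39:3710
  40:1066  41:460  42:1825  43:2508  44:569  45:1713  46:891  47:1064
  48:1876  49:1077  50:378  51:2086  52:2664  53:1858  54:2262  55:1352
  56:2181  57:905  58:2711  59:3259  60:575  61:1318  62:3135
Giant step factor: 3145^(-63) ≡ 2217 (mod 3853).
Scan 1952·2217^i mod 3853 for i = 0, 1, …:
  i=0: 1952   i=1: 665   i=2: 2459   i=3: 3461
  i=4: 1714   i=5: 880   i=6: 1342   i=7: 698
  i=8: 2413   i=9: 1657     …   i=23: 2077
  i=24: 374
Match at i=24, j=2: x = 24·63 + 2 = 1514.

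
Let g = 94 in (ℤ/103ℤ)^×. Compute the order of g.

34

The order of 94 must divide p − 1 = 102 = 2 · 3 · 17.
Divisors: 1, 2, 3, 6, 17, 34, 51, 102.
Check each in increasing order: 94^1 ≡ 94;  94^2 ≡ 81;  94^3 ≡ 95;  94^6 ≡ 64;  94^17 ≡ 102;  94^34 ≡ 1.
Smallest exponent giving 1 is 34.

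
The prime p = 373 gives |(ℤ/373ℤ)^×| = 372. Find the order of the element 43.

372

The order of 43 must divide p − 1 = 372 = 2^2 · 3 · 31.
Divisors: 1, 2, 3, 4, 6, 12, 31, 62, 93, 124, 186, 372.
Check each in increasing order: 43^1 ≡ 43;  43^2 ≡ 357;  43^3 ≡ 58;  43^4 ≡ 256;  43^6 ≡ 7;  43^12 ≡ 49;  43^31 ≡ 200;  43^62 ≡ 89;  43^93 ≡ 269;  43^124 ≡ 88;  43^186 ≡ 372;  43^372 ≡ 1.
Smallest exponent giving 1 is 372.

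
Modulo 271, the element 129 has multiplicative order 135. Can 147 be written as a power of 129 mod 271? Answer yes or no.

147 ∈ ⟨129⟩ iff 147^135 ≡ 1 (mod 271), since |⟨129⟩| = 135.
147^135 mod 271 = 270.
Since 270 ≠ 1, 147 does not lie in the subgroup.

no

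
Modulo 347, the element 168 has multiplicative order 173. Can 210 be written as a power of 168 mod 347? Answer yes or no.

no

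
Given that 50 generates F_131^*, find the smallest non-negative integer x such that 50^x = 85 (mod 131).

Baby-step giant-step with m = ceil(sqrt(130)) = 12.
Baby table (50^j mod 131 for j=0..11):
  0:1  1:50  2:11  3:26  4:121  5:24  6:21  7:2
  8:100  9:22  10:52  11:111
Giant step factor: 50^(-12) ≡ 101 (mod 131).
Scan 85·101^i mod 131 for i = 0, 1, …:
  i=0: 85   i=1: 70   i=2: 127   i=3: 120
  i=4: 68   i=5: 56   i=6: 23   i=7: 96
  i=8: 2
Match at i=8, j=7: x = 8·12 + 7 = 103.

103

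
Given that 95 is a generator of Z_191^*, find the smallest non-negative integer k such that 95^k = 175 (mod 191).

Baby-step giant-step with m = ceil(sqrt(190)) = 14.
Baby table (95^j mod 191 for j=0..13):
  0:1  1:95  2:48  3:167  4:12  5:185  6:3  7:94
  8:144  9:119  10:36  11:173  12:9  13:91
Giant step factor: 95^(-14) ≡ 149 (mod 191).
Scan 175·149^i mod 191 for i = 0, 1, …:
  i=0: 175   i=1: 99   i=2: 44   i=3: 62
  i=4: 70   i=5: 116   i=6: 94
Match at i=6, j=7: k = 6·14 + 7 = 91.

91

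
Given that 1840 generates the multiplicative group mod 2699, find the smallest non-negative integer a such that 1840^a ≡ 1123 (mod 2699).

876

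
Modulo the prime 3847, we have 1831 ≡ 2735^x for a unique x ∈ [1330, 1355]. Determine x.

1336

Compute 2735^1330 mod 3847 = 3566, then multiply by 2735 repeatedly:
  2735^1330=3566  2735^1331=865  2735^1332=3717  2735^1333=2221  2735^1334=22
  2735^1335=2465  2735^1336=1831
Found 1831 at exponent 1336.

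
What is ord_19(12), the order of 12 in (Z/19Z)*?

6

The order of 12 must divide p − 1 = 18 = 2 · 3^2.
Divisors: 1, 2, 3, 6, 9, 18.
Check each in increasing order: 12^1 ≡ 12;  12^2 ≡ 11;  12^3 ≡ 18;  12^6 ≡ 1.
Smallest exponent giving 1 is 6.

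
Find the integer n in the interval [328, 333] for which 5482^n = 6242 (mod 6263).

329

Compute 5482^328 mod 6263 = 2494, then multiply by 5482 repeatedly:
  5482^328=2494  5482^329=6242
Found 6242 at exponent 329.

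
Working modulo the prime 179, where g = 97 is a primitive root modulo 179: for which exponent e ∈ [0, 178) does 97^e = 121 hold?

120

Baby-step giant-step with m = ceil(sqrt(178)) = 14.
Baby table (97^j mod 179 for j=0..13):
  0:1  1:97  2:101  3:131  4:177  5:164  6:156  7:96
  8:4  9:30  10:46  11:166  12:171  13:119
Giant step factor: 97^(-14) ≡ 107 (mod 179).
Scan 121·107^i mod 179 for i = 0, 1, …:
  i=0: 121   i=1: 59   i=2: 48   i=3: 124
  i=4: 22   i=5: 27   i=6: 25   i=7: 169
  i=8: 4
Match at i=8, j=8: e = 8·14 + 8 = 120.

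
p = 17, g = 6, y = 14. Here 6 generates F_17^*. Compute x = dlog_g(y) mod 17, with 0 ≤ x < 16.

7

Successive powers of 6 modulo 17:
  6^0=1  6^1=6  6^2=2  6^3=12  6^4=4  6^5=7
  6^6=8  6^7=14
So 6^7 ≡ 14 (mod 17), giving x = 7.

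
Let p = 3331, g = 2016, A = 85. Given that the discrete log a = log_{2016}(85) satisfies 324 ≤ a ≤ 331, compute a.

Compute 2016^324 mod 3331 = 3055, then multiply by 2016 repeatedly:
  2016^324=3055  2016^325=3192  2016^326=2911  2016^327=2685  2016^328=85
Found 85 at exponent 328.

328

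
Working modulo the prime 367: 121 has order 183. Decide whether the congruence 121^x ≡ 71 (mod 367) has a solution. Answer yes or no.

no

71 ∈ ⟨121⟩ iff 71^183 ≡ 1 (mod 367), since |⟨121⟩| = 183.
71^183 mod 367 = 366.
Since 366 ≠ 1, 71 does not lie in the subgroup.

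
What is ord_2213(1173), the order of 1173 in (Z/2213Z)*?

2212

The order of 1173 must divide p − 1 = 2212 = 2^2 · 7 · 79.
Divisors: 1, 2, 4, 7, 14, 28, 79, 158, 316, 553, 1106, 2212.
Check each in increasing order: 1173^1 ≡ 1173;  1173^2 ≡ 1656;  1173^4 ≡ 429;  1173^7 ≡ 72;  1173^14 ≡ 758;  1173^28 ≡ 1397;  1173^79 ≡ 1249;  1173^158 ≡ 2049;  1173^316 ≡ 340;  1173^553 ≡ 1083;  1173^1106 ≡ 2212;  1173^2212 ≡ 1.
Smallest exponent giving 1 is 2212.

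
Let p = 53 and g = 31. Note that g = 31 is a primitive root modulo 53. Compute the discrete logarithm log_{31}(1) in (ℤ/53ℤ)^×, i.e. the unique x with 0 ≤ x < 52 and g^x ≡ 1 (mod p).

0

Baby-step giant-step with m = ceil(sqrt(52)) = 8.
Baby table (31^j mod 53 for j=0..7):
  0:1  1:31  2:7  3:5  4:49  5:35  6:25  7:33
Giant step factor: 31^(-8) ≡ 10 (mod 53).
Scan 1·10^i mod 53 for i = 0, 1, …:
  i=0: 1
Match at i=0, j=0: x = 0·8 + 0 = 0.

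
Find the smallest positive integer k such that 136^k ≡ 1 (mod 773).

772

The order of 136 must divide p − 1 = 772 = 2^2 · 193.
Divisors: 1, 2, 4, 193, 386, 772.
Check each in increasing order: 136^1 ≡ 136;  136^2 ≡ 717;  136^4 ≡ 44;  136^193 ≡ 456;  136^386 ≡ 772;  136^772 ≡ 1.
Smallest exponent giving 1 is 772.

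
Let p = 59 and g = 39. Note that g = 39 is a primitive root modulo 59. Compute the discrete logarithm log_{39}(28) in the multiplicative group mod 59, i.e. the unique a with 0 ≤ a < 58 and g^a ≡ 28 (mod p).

46

Baby-step giant-step with m = ceil(sqrt(58)) = 8.
Baby table (39^j mod 59 for j=0..7):
  0:1  1:39  2:46  3:24  4:51  5:42  6:45  7:44
Giant step factor: 39^(-8) ≡ 12 (mod 59).
Scan 28·12^i mod 59 for i = 0, 1, …:
  i=0: 28   i=1: 41   i=2: 20   i=3: 4
  i=4: 48   i=5: 45
Match at i=5, j=6: a = 5·8 + 6 = 46.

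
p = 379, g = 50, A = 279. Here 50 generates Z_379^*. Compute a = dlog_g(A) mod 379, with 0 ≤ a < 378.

173

Baby-step giant-step with m = ceil(sqrt(378)) = 20.
Baby table (50^j mod 379 for j=0..19):
  0:1  1:50  2:226  3:309  4:290  5:98  6:352  7:166
  8:341  9:374  10:129  11:7  12:350  13:66  14:268  15:135
  16:307  17:190  18:25  19:113
Giant step factor: 50^(-20) ≡ 314 (mod 379).
Scan 279·314^i mod 379 for i = 0, 1, …:
  i=0: 279   i=1: 57   i=2: 85   i=3: 160
  i=4: 212   i=5: 243   i=6: 123   i=7: 343
  i=8: 66
Match at i=8, j=13: a = 8·20 + 13 = 173.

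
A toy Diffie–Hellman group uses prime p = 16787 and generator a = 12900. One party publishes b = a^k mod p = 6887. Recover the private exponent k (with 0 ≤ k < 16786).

7066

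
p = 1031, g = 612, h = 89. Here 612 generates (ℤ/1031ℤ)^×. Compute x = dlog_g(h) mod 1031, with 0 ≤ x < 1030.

Baby-step giant-step with m = ceil(sqrt(1030)) = 33.
Baby table (612^j mod 1031 for j=0..32):
  0:1  1:612  2:291  3:760  4:139  5:526  6:240  7:478
  8:763  9:944  10:368  11:458  12:895  13:279  14:633  15:771
  16:685  17:634  18:352  19:976  20:363  21:491  22:471  23:603
  24:969  25:203  26:516  27:306  28:661  29:380  30:585  31:263
  32:120
Giant step factor: 612^(-33) ≡ 811 (mod 1031).
Scan 89·811^i mod 1031 for i = 0, 1, …:
  i=0: 89   i=1: 9   i=2: 82   i=3: 518
  i=4: 481   i=5: 373   i=6: 420   i=7: 390
  i=8: 804   i=9: 452     …   i=14: 817
  i=15: 685
Match at i=15, j=16: x = 15·33 + 16 = 511.

511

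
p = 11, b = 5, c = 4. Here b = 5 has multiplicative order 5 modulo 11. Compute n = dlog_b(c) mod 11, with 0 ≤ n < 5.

3

Successive powers of 5 modulo 11:
  5^0=1  5^1=5  5^2=3  5^3=4
So 5^3 ≡ 4 (mod 11), giving n = 3.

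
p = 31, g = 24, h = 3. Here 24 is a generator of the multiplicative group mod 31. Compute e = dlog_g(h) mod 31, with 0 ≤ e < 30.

7

Successive powers of 24 modulo 31:
  24^0=1  24^1=24  24^2=18  24^3=29  24^4=14  24^5=26
  24^6=4  24^7=3
So 24^7 ≡ 3 (mod 31), giving e = 7.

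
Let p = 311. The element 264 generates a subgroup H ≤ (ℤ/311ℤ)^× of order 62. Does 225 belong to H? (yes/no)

yes

225 ∈ ⟨264⟩ iff 225^62 ≡ 1 (mod 311), since |⟨264⟩| = 62.
225^62 mod 311 = 1.
Since 1 = 1, 225 lies in the subgroup.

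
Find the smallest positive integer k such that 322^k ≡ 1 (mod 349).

The order of 322 must divide p − 1 = 348 = 2^2 · 3 · 29.
Divisors: 1, 2, 3, 4, 6, 12, 29, 58, 87, 116, 174, 348.
Check each in increasing order: 322^1 ≡ 322;  322^2 ≡ 31;  322^3 ≡ 210;  322^4 ≡ 263;  322^6 ≡ 126;  322^12 ≡ 171;  322^29 ≡ 1.
Smallest exponent giving 1 is 29.

29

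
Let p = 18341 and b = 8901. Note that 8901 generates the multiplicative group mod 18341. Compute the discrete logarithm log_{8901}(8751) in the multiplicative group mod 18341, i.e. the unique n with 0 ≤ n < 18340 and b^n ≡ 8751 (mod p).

11707

Baby-step giant-step with m = ceil(sqrt(18340)) = 136.
Baby table (8901^j mod 18341 for j=0..135):
  0:1  1:8901  2:13022  3:12043  4:9939  5:8396  6:11562  7:2011
  8:17436  9:14635  10:8353  11:13980  12:10636  13:13135  14:9101  15:14145
  16:12021  17:15868  18:15368  19:3390  20:3445  21:16134  22:17045  23:793
  24:15549  25:463  26:12779  27:13338  28:245  29:16507  30:17397  31:15975
  32:14043  33:2828  34:8176  35:15829  36:16708  37:9080  38:10634  39:13674
  40:1398  41:8400  42:10484  43:17417  44:10585  45:17709  46:5255  47:5205
  48:339  49:9515  50:12618  51:10875  52:12918  53:3389  54:12885  55:3112
  56:5002  57:9195  58:7153  59:7242  60:10768  61:14243  62:3951  63:8154
  64:3417  65:5339  66:908  67:12068  68:12372  69:3808  70:840  71:12053
  72:7244  73:10229  74:3605  75:9696  76:9691  77:1868  78:10122  79:4930
  80:10258  81:4960  82:2173  83:10459  84:14984  85:15173  86:10090  87:13554
  88:15397  89:4745  90:14263  91:16902  92:11820  93:5844  94:2368  95:3759
  96:4875  97:15910  98:4049  99:84  100:14044  101:11729  102:2857  103:9531
  104:8306  105:17476  106:3855  107:15685  108:493  109:4694  110:496  111:13056
  112:2880  113:12503  114:14356  115:1009  116:12360  117:7042  118:9645  119:14265
  120:16363  121:1182  122:11589  123:3905  124:2210  125:9658  126:1591  127:2239
  128:11013  129:12409  130:3007  131:5788  132:17460  133:8167  134:9084  135:9556
Giant step factor: 8901^(-136) ≡ 16587 (mod 18341).
Scan 8751·16587^i mod 18341 for i = 0, 1, …:
  i=0: 8751   i=1: 2163   i=2: 2685   i=3: 4147
  i=4: 7539   i=5: 455   i=6: 8934   i=7: 11319
  i=8: 9777   i=9: 18318     …   i=85: 10135
  i=86: 13980
Match at i=86, j=11: n = 86·136 + 11 = 11707.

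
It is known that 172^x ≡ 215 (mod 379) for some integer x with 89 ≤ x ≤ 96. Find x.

89

Compute 172^89 mod 379 = 215, then multiply by 172 repeatedly:
  172^89=215
Found 215 at exponent 89.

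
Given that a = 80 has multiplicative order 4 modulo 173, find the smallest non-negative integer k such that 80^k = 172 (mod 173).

Successive powers of 80 modulo 173:
  80^0=1  80^1=80  80^2=172
So 80^2 ≡ 172 (mod 173), giving k = 2.

2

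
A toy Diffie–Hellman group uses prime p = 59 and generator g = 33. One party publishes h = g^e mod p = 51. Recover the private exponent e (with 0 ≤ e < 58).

36

Baby-step giant-step with m = ceil(sqrt(58)) = 8.
Baby table (33^j mod 59 for j=0..7):
  0:1  1:33  2:27  3:6  4:21  5:44  6:36  7:8
Giant step factor: 33^(-8) ≡ 19 (mod 59).
Scan 51·19^i mod 59 for i = 0, 1, …:
  i=0: 51   i=1: 25   i=2: 3   i=3: 57
  i=4: 21
Match at i=4, j=4: e = 4·8 + 4 = 36.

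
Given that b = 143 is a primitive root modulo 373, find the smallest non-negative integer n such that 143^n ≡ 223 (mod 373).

281

Baby-step giant-step with m = ceil(sqrt(372)) = 20.
Baby table (143^j mod 373 for j=0..19):
  0:1  1:143  2:307  3:260  4:253  5:371  6:87  7:132
  8:226  9:240  10:4  11:199  12:109  13:294  14:266  15:365
  16:348  17:155  18:158  19:214
Giant step factor: 143^(-20) ≡ 70 (mod 373).
Scan 223·70^i mod 373 for i = 0, 1, …:
  i=0: 223   i=1: 317   i=2: 183   i=3: 128
  i=4: 8   i=5: 187   i=6: 35   i=7: 212
  i=8: 293   i=9: 368     …   i=13: 50
  i=14: 143
Match at i=14, j=1: n = 14·20 + 1 = 281.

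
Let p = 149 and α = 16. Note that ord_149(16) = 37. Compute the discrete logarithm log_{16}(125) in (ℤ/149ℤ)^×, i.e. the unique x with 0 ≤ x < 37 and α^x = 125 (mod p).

Successive powers of 16 modulo 149:
  16^0=1  16^1=16  16^2=107  16^3=73  16^4=125
So 16^4 ≡ 125 (mod 149), giving x = 4.

4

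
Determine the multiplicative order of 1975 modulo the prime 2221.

The order of 1975 must divide p − 1 = 2220 = 2^2 · 3 · 5 · 37.
Divisors: 1, 2, 3, 4, 5, 6, 10, 12, 15, 20, 30, 37, 60, 74, 111, 148, 185, 222, 370, 444, 555, 740, 1110, 2220.
Check each in increasing order: 1975^1 ≡ 1975;  1975^2 ≡ 549;  1975^3 ≡ 427;  1975^4 ≡ 1566;  1975^5 ≡ 1218;  1975^6 ≡ 207;  1975^10 ≡ 2117;  1975^12 ≡ 650;  1975^15 ≡ 2146;  1975^20 ≡ 1932;  1975^30 ≡ 1183;  1975^37 ≡ 1678;  1975^60 ≡ 259;  1975^74 ≡ 1677;  1975^111 ≡ 2220;  1975^148 ≡ 543;  1975^185 ≡ 544;  1975^222 ≡ 1.
Smallest exponent giving 1 is 222.

222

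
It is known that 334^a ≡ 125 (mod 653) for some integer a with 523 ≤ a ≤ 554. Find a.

545

Compute 334^523 mod 653 = 635, then multiply by 334 repeatedly:
  334^523=635  334^524=518  334^525=620  334^526=79  334^527=266
  334^528=36  334^529=270  334^530=66  334^531=495  334^532=121
  334^533=581  334^534=113  334^535=521  334^536=316  334^537=411
  334^538=144  334^539=427  334^540=264  334^541=21  334^542=484
  334^543=365  334^544=452  334^545=125
Found 125 at exponent 545.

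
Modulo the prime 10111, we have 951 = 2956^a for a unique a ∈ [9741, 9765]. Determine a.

Compute 2956^9741 mod 10111 = 1745, then multiply by 2956 repeatedly:
  2956^9741=1745  2956^9742=1610  2956^9743=6990  2956^9744=5667  2956^9745=7836
  2956^9746=9026  2956^9747=8038  2956^9748=9589  2956^9749=3951  2956^9750=951
Found 951 at exponent 9750.

9750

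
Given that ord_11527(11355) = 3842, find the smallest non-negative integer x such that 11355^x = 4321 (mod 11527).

Baby-step giant-step with m = ceil(sqrt(3842)) = 62.
Baby table (11355^j mod 11527 for j=0..61):
  0:1  1:11355  2:6530  3:6486  4:2527  5:3382  6:6173  7:10255
  8:11298  9:4807  10:3140  11:1689  12:9194  13:9358  14:4204  15:3113
  16:6333  17:5789  18:7141  19:5137  20:4015  21:1040  22:5552  23:1797
  24:2145  25:11451  26:1545  27:10908  28:2725  29:3907  30:8089  31:3459
  32:4456  33:5877  34:3532  35:3427  36:9960  37:4403  38:3466  39:3252
  40:5479  41:2826  42:9589  43:10580  44:1506  45:6089  46:1649  47:4547
  48:1752  49:9885  50:5776  51:9377  52:936  53:386  54:2770  55:7694
  56:2237  57:7154  58:2901  59:8216  60:4669  61:3822
Giant step factor: 11355^(-62) ≡ 10959 (mod 11527).
Scan 4321·10959^i mod 11527 for i = 0, 1, …:
  i=0: 4321   i=1: 923   i=2: 5978   i=3: 4961
  i=4: 6267   i=5: 2187   i=6: 2700   i=7: 11018
  i=8: 937   i=9: 9553   i=10: 3113
Match at i=10, j=15: x = 10·62 + 15 = 635.

635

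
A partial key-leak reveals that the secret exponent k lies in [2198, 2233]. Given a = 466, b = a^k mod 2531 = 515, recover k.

2217

Compute 466^2198 mod 2531 = 2436, then multiply by 466 repeatedly:
  466^2198=2436  466^2199=1288  466^2200=361  466^2201=1180  466^2202=653
  466^2203=578  466^2204=1062  466^2205=1347  466^2206=14  466^2207=1462
  466^2208=453  466^2209=1025  466^2210=1822  466^2211=1167  466^2212=2188
  466^2213=2146  466^2214=291  466^2215=1463  466^2216=919  466^2217=515
Found 515 at exponent 2217.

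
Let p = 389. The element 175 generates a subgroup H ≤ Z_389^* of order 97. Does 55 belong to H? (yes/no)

yes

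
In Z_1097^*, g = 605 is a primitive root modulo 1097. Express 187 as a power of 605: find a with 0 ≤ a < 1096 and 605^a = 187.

729

Baby-step giant-step with m = ceil(sqrt(1096)) = 34.
Baby table (605^j mod 1097 for j=0..33):
  0:1  1:605  2:724  3:317  4:907  5:235  6:662  7:105
  8:996  9:327  10:375  11:893  12:541  13:399  14:55  15:365
  16:328  17:980  18:520  19:858  20:209  21:290  22:1027  23:433
  24:879  25:847  26:136  27:5  28:831  29:329  30:488  31:147
  32:78  33:19
Giant step factor: 605^(-34) ≡ 140 (mod 1097).
Scan 187·140^i mod 1097 for i = 0, 1, …:
  i=0: 187   i=1: 949   i=2: 123   i=3: 765
  i=4: 691   i=5: 204   i=6: 38   i=7: 932
  i=8: 1034   i=9: 1053     …   i=20: 747
  i=21: 365
Match at i=21, j=15: a = 21·34 + 15 = 729.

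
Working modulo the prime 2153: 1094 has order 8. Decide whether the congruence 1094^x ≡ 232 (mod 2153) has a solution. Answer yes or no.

232 ∈ ⟨1094⟩ iff 232^8 ≡ 1 (mod 2153), since |⟨1094⟩| = 8.
232^8 mod 2153 = 1.
Since 1 = 1, 232 lies in the subgroup.

yes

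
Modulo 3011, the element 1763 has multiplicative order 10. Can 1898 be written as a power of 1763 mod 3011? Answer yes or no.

yes

⟨1763⟩ has order 10; its elements mod 3011 are {1, 817, 953, 1113, 1248, 1763, 1898, 2058, 2194, 3010}.
1898 is in this set.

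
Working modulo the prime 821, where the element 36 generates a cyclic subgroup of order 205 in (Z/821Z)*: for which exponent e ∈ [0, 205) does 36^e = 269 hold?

Baby-step giant-step with m = ceil(sqrt(205)) = 15.
Baby table (36^j mod 821 for j=0..14):
  0:1  1:36  2:475  3:680  4:671  5:347  6:177  7:625
  8:333  9:494  10:543  11:665  12:131  13:611  14:650
Giant step factor: 36^(-15) ≡ 548 (mod 821).
Scan 269·548^i mod 821 for i = 0, 1, …:
  i=0: 269   i=1: 453   i=2: 302   i=3: 475
Match at i=3, j=2: e = 3·15 + 2 = 47.

47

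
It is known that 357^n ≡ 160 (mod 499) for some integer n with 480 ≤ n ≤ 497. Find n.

491

Compute 357^480 mod 499 = 81, then multiply by 357 repeatedly:
  357^480=81  357^481=474  357^482=57  357^483=389  357^484=151
  357^485=15  357^486=365  357^487=66  357^488=109  357^489=490
  357^490=280  357^491=160
Found 160 at exponent 491.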